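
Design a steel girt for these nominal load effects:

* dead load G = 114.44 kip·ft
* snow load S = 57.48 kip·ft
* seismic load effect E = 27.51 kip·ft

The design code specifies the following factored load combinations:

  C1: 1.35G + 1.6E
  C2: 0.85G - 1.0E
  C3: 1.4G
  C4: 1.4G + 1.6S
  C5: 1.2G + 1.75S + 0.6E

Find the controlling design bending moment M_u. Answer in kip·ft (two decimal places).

C1: 1.35(114.44) + 1.6(27.51) = 154.49 + 44.02 = 198.51
C2: 0.85(114.44) - 1.0(27.51) = 97.27 - 27.51 = 69.76
C3: 1.4(114.44) = 160.22
C4: 1.4(114.44) + 1.6(57.48) = 252.18
C5: 1.2(114.44) + 1.75(57.48) + 0.6(27.51) = 254.42
Maximum is from combination 5.

254.42 kip·ft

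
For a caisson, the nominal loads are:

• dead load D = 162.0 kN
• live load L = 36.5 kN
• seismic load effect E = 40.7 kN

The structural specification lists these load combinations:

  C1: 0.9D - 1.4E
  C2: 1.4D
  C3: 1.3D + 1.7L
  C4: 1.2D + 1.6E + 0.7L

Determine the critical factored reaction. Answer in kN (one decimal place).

C1: 0.9(162.0) - 1.4(40.7) = 145.8 - 57.0 = 88.8
C2: 1.4(162.0) = 226.8
C3: 1.3(162.0) + 1.7(36.5) = 210.6 + 62.1 = 272.7
C4: 1.2(162.0) + 1.6(40.7) + 0.7(36.5) = 194.4 + 65.1 + 25.6 = 285.1
The controlling combination is 4, giving 285.1 kN.

285.1 kN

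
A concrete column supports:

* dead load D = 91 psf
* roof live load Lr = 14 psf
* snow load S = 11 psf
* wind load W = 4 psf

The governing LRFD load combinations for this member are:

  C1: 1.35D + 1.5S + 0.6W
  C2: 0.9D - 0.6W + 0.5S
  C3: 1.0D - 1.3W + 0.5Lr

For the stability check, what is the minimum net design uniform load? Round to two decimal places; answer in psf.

C1: 1.35(91) + 1.5(11) + 0.6(4) = 122.85 + 16.50 + 2.40 = 141.75
C2: 0.9(91) - 0.6(4) + 0.5(11) = 81.90 - 2.40 + 5.50 = 85.00
C3: 1.0(91) - 1.3(4) + 0.5(14) = 91.00 - 5.20 + 7.00 = 92.80
Combination 2 gives the minimum: 85.00 psf.

85.00 psf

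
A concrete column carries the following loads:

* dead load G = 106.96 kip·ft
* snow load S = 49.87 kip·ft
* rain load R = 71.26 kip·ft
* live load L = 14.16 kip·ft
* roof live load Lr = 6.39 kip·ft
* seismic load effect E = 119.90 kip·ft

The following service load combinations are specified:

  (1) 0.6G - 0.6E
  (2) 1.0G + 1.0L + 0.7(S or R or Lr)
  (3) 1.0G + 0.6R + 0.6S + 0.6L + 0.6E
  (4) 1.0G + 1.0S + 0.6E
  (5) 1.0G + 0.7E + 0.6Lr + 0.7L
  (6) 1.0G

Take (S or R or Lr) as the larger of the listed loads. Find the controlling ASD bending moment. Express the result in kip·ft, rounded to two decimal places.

260.07 kip·ft

(S or R or Lr) → R = 71.26 kip·ft.
(1) 0.6(106.96) - 0.6(119.90) = 64.18 - 71.94 = -7.76
(2) 1.0(106.96) + 1.0(14.16) + 0.7(71.26) = 106.96 + 14.16 + 49.88 = 171.00
(3) 1.0(106.96) + 0.6(71.26) + 0.6(49.87) + 0.6(14.16) + 0.6(119.90) = 260.07
(4) 1.0(106.96) + 1.0(49.87) + 0.6(119.90) = 106.96 + 49.87 + 71.94 = 228.77
(5) 1.0(106.96) + 0.7(119.90) + 0.6(6.39) + 0.7(14.16) = 204.64
(6) 1.0(106.96) = 106.96
The controlling combination is 3, giving 260.07 kip·ft.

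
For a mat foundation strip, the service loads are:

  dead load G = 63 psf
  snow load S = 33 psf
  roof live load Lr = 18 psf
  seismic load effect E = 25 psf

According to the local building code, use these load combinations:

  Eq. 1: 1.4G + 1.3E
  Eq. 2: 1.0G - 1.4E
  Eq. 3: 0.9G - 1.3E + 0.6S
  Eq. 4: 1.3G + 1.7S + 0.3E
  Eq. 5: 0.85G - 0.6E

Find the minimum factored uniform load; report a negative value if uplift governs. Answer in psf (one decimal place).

28.0 psf

Eq. 1: 1.4(63) + 1.3(25) = 88.2 + 32.5 = 120.7
Eq. 2: 1.0(63) - 1.4(25) = 63.0 - 35.0 = 28.0
Eq. 3: 0.9(63) - 1.3(25) + 0.6(33) = 56.7 - 32.5 + 19.8 = 44.0
Eq. 4: 1.3(63) + 1.7(33) + 0.3(25) = 81.9 + 56.1 + 7.5 = 145.5
Eq. 5: 0.85(63) - 0.6(25) = 53.6 - 15.0 = 38.6
Combination 2 gives the minimum: 28.0 psf.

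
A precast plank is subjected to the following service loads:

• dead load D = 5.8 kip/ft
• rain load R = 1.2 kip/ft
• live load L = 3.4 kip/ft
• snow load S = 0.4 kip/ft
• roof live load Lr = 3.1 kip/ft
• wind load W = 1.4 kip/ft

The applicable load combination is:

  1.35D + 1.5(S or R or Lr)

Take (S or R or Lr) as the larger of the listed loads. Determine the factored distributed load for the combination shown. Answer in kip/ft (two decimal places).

12.48 kip/ft

(S or R or Lr) → Lr = 3.1 kip/ft.
1.35(5.8) + 1.5(3.1) = 7.83 + 4.65 = 12.48
w_u = 12.48 kip/ft.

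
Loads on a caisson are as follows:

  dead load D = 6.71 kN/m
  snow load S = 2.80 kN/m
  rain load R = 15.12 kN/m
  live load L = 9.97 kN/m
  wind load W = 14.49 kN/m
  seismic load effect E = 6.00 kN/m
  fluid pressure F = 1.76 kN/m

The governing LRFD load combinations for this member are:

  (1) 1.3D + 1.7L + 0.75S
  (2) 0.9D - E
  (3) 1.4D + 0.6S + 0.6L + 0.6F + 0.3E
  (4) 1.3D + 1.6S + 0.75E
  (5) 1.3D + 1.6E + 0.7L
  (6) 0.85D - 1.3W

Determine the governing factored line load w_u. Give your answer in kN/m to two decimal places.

27.77 kN/m

(1) 1.3(6.71) + 1.7(9.97) + 0.75(2.80) = 8.72 + 16.95 + 2.10 = 27.77
(2) 0.9(6.71) - 1.0(6.00) = 6.04 - 6.00 = 0.04
(3) 1.4(6.71) + 0.6(2.80) + 0.6(9.97) + 0.6(1.76) + 0.3(6.00) = 9.39 + 1.68 + 5.98 + 1.06 + 1.80 = 19.91
(4) 1.3(6.71) + 1.6(2.80) + 0.75(6.00) = 8.72 + 4.48 + 4.50 = 17.70
(5) 1.3(6.71) + 1.6(6.00) + 0.7(9.97) = 8.72 + 9.60 + 6.98 = 25.30
(6) 0.85(6.71) - 1.3(14.49) = -13.13
Combination 1 governs: w_u = 27.77 kN/m.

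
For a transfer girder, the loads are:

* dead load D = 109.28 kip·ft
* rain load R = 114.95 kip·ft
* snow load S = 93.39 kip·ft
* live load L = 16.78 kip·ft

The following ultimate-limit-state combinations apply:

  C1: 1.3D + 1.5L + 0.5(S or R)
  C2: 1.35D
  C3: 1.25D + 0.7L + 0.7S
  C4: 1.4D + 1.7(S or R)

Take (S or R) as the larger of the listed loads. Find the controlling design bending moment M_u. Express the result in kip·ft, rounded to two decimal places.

(S or R) → R = 114.95 kip·ft.
C1: 1.3(109.28) + 1.5(16.78) + 0.5(114.95) = 224.71
C2: 1.35(109.28) = 147.53
C3: 1.25(109.28) + 0.7(16.78) + 0.7(93.39) = 213.72
C4: 1.4(109.28) + 1.7(114.95) = 348.41
Combination 4 governs: M_u = 348.41 kip·ft.

348.41 kip·ft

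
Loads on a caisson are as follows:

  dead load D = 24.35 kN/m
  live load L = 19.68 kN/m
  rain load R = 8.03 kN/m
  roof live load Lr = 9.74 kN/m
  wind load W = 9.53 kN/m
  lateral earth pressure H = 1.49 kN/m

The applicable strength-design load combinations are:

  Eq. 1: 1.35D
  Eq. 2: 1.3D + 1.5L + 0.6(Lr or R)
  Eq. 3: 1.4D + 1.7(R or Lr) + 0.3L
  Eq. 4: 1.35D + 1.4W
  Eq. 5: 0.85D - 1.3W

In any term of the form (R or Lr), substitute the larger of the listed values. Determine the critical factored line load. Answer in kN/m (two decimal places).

(Lr or R) → Lr = 9.74 kN/m; (R or Lr) → Lr = 9.74 kN/m.
Eq. 1: 1.35(24.35) = 32.87
Eq. 2: 1.3(24.35) + 1.5(19.68) + 0.6(9.74) = 31.66 + 29.52 + 5.84 = 67.02
Eq. 3: 1.4(24.35) + 1.7(9.74) + 0.3(19.68) = 34.09 + 16.56 + 5.90 = 56.55
Eq. 4: 1.35(24.35) + 1.4(9.53) = 32.87 + 13.34 = 46.21
Eq. 5: 0.85(24.35) - 1.3(9.53) = 20.70 - 12.39 = 8.31
The controlling combination is 2, giving 67.02 kN/m.

67.02 kN/m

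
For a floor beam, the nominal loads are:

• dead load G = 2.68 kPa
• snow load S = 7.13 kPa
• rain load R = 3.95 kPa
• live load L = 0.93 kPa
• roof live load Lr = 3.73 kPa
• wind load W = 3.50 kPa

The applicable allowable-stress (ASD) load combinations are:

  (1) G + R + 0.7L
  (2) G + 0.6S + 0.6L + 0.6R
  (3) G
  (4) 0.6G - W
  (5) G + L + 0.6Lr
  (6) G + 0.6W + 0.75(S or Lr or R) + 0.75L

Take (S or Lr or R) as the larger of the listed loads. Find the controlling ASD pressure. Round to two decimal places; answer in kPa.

10.83 kPa

(S or Lr or R) → S = 7.13 kPa.
(1) 1.0(2.68) + 1.0(3.95) + 0.7(0.93) = 2.68 + 3.95 + 0.65 = 7.28
(2) 1.0(2.68) + 0.6(7.13) + 0.6(0.93) + 0.6(3.95) = 2.68 + 4.28 + 0.56 + 2.37 = 9.89
(3) 1.0(2.68) = 2.68
(4) 0.6(2.68) - 1.0(3.50) = 1.61 - 3.50 = -1.89
(5) 1.0(2.68) + 1.0(0.93) + 0.6(3.73) = 2.68 + 0.93 + 2.24 = 5.85
(6) 1.0(2.68) + 0.6(3.50) + 0.75(7.13) + 0.75(0.93) = 2.68 + 2.10 + 5.35 + 0.70 = 10.83
Maximum is from combination 6.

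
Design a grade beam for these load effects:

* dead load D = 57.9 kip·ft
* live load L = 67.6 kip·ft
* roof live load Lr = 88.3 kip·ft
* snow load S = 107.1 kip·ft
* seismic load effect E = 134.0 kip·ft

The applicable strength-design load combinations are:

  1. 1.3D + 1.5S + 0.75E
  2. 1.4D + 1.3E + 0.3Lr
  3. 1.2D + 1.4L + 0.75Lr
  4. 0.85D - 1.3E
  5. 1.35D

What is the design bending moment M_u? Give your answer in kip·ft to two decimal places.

1. 1.3(57.9) + 1.5(107.1) + 0.75(134.0) = 336.42
2. 1.4(57.9) + 1.3(134.0) + 0.3(88.3) = 281.75
3. 1.2(57.9) + 1.4(67.6) + 0.75(88.3) = 230.35
4. 0.85(57.9) - 1.3(134.0) = -124.99
5. 1.35(57.9) = 78.17
Maximum is from combination 1.

336.42 kip·ft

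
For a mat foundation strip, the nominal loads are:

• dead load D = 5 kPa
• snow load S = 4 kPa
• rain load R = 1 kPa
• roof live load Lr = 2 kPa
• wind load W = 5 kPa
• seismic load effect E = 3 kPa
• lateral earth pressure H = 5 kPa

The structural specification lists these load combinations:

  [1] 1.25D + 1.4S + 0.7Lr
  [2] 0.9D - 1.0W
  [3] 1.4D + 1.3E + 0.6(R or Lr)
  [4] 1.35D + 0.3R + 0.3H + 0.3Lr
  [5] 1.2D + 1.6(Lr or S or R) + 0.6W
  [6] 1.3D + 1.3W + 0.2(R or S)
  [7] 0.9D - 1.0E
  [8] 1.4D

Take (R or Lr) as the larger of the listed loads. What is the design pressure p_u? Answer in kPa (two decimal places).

15.40 kPa

(R or Lr) → Lr = 2 kPa; (Lr or S or R) → S = 4 kPa; (R or S) → S = 4 kPa.
[1] 1.25(5) + 1.4(4) + 0.7(2) = 6.25 + 5.60 + 1.40 = 13.25
[2] 0.9(5) - 1.0(5) = 4.50 - 5.00 = -0.50
[3] 1.4(5) + 1.3(3) + 0.6(2) = 7.00 + 3.90 + 1.20 = 12.10
[4] 1.35(5) + 0.3(1) + 0.3(5) + 0.3(2) = 6.75 + 0.30 + 1.50 + 0.60 = 9.15
[5] 1.2(5) + 1.6(4) + 0.6(5) = 6.00 + 6.40 + 3.00 = 15.40
[6] 1.3(5) + 1.3(5) + 0.2(4) = 6.50 + 6.50 + 0.80 = 13.80
[7] 0.9(5) - 1.0(3) = 4.50 - 3.00 = 1.50
[8] 1.4(5) = 7.00
Maximum is from combination 5.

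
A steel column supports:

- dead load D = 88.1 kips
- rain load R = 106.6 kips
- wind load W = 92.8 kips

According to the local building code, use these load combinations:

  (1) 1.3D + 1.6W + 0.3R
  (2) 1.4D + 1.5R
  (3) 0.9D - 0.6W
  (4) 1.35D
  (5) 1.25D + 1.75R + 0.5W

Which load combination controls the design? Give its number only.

(1) 1.3(88.1) + 1.6(92.8) + 0.3(106.6) = 114.5 + 148.5 + 32.0 = 295.0
(2) 1.4(88.1) + 1.5(106.6) = 123.3 + 159.9 = 283.2
(3) 0.9(88.1) - 0.6(92.8) = 79.3 - 55.7 = 23.6
(4) 1.35(88.1) = 118.9
(5) 1.25(88.1) + 1.75(106.6) + 0.5(92.8) = 110.1 + 186.6 + 46.4 = 343.1
The largest value is 343.1 kips from combination 5.

Combination 5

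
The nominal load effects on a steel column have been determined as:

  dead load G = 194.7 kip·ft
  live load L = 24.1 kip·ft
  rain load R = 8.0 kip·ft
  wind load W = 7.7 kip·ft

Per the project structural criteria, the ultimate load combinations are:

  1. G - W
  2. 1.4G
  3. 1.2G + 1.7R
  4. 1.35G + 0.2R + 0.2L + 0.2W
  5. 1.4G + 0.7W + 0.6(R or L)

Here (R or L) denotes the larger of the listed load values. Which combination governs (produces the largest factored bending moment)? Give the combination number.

Combination 5

(R or L) → L = 24.1 kip·ft.
1. 1.0(194.7) - 1.0(7.7) = 194.7 - 7.7 = 187.0
2. 1.4(194.7) = 272.6
3. 1.2(194.7) + 1.7(8.0) = 233.6 + 13.6 = 247.2
4. 1.35(194.7) + 0.2(8.0) + 0.2(24.1) + 0.2(7.7) = 270.8
5. 1.4(194.7) + 0.7(7.7) + 0.6(24.1) = 292.4
The largest value is 292.4 kip·ft from combination 5.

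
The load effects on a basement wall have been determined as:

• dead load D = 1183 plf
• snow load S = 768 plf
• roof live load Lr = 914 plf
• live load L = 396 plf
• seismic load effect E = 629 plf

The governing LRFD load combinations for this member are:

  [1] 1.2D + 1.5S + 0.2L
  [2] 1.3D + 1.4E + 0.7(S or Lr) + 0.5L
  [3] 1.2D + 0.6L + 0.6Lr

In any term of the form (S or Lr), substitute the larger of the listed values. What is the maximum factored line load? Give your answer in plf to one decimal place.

(S or Lr) → Lr = 914 plf.
[1] 1.2(1183) + 1.5(768) + 0.2(396) = 1419.6 + 1152.0 + 79.2 = 2650.8
[2] 1.3(1183) + 1.4(629) + 0.7(914) + 0.5(396) = 1537.9 + 880.6 + 639.8 + 198.0 = 3256.3
[3] 1.2(1183) + 0.6(396) + 0.6(914) = 1419.6 + 237.6 + 548.4 = 2205.6
The controlling combination is 2, giving 3256.3 plf.

3256.3 plf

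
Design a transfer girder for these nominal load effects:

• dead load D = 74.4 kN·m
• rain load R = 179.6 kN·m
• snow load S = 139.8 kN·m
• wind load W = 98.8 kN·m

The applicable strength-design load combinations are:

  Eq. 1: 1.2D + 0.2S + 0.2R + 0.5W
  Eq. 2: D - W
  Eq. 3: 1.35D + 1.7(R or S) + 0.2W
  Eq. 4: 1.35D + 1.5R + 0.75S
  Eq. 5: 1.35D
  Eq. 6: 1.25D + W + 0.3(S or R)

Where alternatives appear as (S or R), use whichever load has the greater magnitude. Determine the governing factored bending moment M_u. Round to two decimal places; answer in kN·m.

474.69 kN·m

(R or S) → R = 179.6 kN·m; (S or R) → R = 179.6 kN·m.
Eq. 1: 1.2(74.4) + 0.2(139.8) + 0.2(179.6) + 0.5(98.8) = 202.56
Eq. 2: 1.0(74.4) - 1.0(98.8) = -24.40
Eq. 3: 1.35(74.4) + 1.7(179.6) + 0.2(98.8) = 425.52
Eq. 4: 1.35(74.4) + 1.5(179.6) + 0.75(139.8) = 474.69
Eq. 5: 1.35(74.4) = 100.44
Eq. 6: 1.25(74.4) + 1.0(98.8) + 0.3(179.6) = 245.68
Combination 4 governs: M_u = 474.69 kN·m.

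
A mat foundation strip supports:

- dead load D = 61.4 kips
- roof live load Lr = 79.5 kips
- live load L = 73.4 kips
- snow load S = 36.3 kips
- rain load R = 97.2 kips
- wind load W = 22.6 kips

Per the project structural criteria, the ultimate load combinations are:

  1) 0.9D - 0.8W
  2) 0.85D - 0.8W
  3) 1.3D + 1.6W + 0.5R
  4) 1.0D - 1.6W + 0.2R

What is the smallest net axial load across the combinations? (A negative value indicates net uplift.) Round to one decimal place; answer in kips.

34.1 kips

1) 0.9(61.4) - 0.8(22.6) = 55.3 - 18.1 = 37.2
2) 0.85(61.4) - 0.8(22.6) = 52.2 - 18.1 = 34.1
3) 1.3(61.4) + 1.6(22.6) + 0.5(97.2) = 79.8 + 36.2 + 48.6 = 164.6
4) 1.0(61.4) - 1.6(22.6) + 0.2(97.2) = 44.7
Combination 2 gives the minimum: 34.1 kips.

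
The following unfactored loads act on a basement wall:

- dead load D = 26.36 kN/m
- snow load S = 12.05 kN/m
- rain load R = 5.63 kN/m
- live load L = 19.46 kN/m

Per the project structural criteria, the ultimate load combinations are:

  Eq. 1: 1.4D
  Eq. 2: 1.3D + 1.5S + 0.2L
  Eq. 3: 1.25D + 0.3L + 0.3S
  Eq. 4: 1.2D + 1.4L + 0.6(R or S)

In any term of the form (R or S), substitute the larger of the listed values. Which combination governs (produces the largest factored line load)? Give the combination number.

(R or S) → S = 12.05 kN/m.
Eq. 1: 1.4(26.36) = 36.90
Eq. 2: 1.3(26.36) + 1.5(12.05) + 0.2(19.46) = 56.24
Eq. 3: 1.25(26.36) + 0.3(19.46) + 0.3(12.05) = 42.40
Eq. 4: 1.2(26.36) + 1.4(19.46) + 0.6(12.05) = 66.11
The largest value is 66.11 kN/m from combination 4.

Combination 4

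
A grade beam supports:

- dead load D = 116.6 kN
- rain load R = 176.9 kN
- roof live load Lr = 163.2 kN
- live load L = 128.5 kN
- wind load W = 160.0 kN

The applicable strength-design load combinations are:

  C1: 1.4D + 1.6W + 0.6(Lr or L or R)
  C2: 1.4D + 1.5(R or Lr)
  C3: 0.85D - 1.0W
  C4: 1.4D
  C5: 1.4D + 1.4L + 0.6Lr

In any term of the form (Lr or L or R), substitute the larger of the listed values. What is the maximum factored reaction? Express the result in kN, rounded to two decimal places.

(Lr or L or R) → R = 176.9 kN; (R or Lr) → R = 176.9 kN.
C1: 1.4(116.6) + 1.6(160.0) + 0.6(176.9) = 163.24 + 256.00 + 106.14 = 525.38
C2: 1.4(116.6) + 1.5(176.9) = 163.24 + 265.35 = 428.59
C3: 0.85(116.6) - 1.0(160.0) = 99.11 - 160.00 = -60.89
C4: 1.4(116.6) = 163.24
C5: 1.4(116.6) + 1.4(128.5) + 0.6(163.2) = 163.24 + 179.90 + 97.92 = 441.06
Combination 1 governs: V_u = 525.38 kN.

525.38 kN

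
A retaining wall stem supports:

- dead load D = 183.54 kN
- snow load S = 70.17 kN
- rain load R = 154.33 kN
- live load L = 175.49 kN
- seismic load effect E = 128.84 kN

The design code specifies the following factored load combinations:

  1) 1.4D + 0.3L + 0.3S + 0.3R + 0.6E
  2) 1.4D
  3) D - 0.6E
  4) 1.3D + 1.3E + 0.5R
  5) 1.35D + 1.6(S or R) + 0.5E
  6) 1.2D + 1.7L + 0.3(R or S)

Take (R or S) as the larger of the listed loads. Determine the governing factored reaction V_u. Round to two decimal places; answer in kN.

564.88 kN

(S or R) → R = 154.33 kN; (R or S) → R = 154.33 kN.
1) 1.4(183.54) + 0.3(175.49) + 0.3(70.17) + 0.3(154.33) + 0.6(128.84) = 256.96 + 52.65 + 21.05 + 46.30 + 77.30 = 454.26
2) 1.4(183.54) = 256.96
3) 1.0(183.54) - 0.6(128.84) = 183.54 - 77.30 = 106.24
4) 1.3(183.54) + 1.3(128.84) + 0.5(154.33) = 238.60 + 167.49 + 77.17 = 483.26
5) 1.35(183.54) + 1.6(154.33) + 0.5(128.84) = 247.78 + 246.93 + 64.42 = 559.13
6) 1.2(183.54) + 1.7(175.49) + 0.3(154.33) = 220.25 + 298.33 + 46.30 = 564.88
The controlling combination is 6, giving 564.88 kN.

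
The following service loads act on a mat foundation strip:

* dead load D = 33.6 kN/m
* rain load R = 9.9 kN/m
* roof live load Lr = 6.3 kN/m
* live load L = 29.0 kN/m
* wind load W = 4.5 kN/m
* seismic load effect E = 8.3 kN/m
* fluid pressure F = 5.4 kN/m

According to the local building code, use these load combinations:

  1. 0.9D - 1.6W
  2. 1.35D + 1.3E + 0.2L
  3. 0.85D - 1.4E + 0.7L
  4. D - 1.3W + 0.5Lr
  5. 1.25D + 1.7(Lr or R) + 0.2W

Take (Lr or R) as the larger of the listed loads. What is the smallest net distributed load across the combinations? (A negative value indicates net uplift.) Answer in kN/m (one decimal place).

(Lr or R) → R = 9.9 kN/m.
1. 0.9(33.6) - 1.6(4.5) = 30.2 - 7.2 = 23.0
2. 1.35(33.6) + 1.3(8.3) + 0.2(29.0) = 45.4 + 10.8 + 5.8 = 62.0
3. 0.85(33.6) - 1.4(8.3) + 0.7(29.0) = 37.2
4. 1.0(33.6) - 1.3(4.5) + 0.5(6.3) = 33.6 - 5.9 + 3.2 = 30.9
5. 1.25(33.6) + 1.7(9.9) + 0.2(4.5) = 42.0 + 16.8 + 0.9 = 59.7
Combination 1 gives the minimum: 23.0 kN/m.

23.0 kN/m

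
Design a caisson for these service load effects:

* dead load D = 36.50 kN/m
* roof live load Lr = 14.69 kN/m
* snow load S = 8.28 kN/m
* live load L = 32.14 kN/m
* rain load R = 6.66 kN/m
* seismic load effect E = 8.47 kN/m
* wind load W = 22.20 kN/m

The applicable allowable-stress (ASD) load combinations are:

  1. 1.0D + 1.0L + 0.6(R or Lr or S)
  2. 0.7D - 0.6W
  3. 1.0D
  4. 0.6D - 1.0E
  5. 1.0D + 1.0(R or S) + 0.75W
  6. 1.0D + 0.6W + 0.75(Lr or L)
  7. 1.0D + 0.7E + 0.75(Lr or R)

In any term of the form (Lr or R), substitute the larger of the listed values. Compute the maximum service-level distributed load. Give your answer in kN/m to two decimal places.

(R or Lr or S) → Lr = 14.69 kN/m; (R or S) → S = 8.28 kN/m; (Lr or L) → L = 32.14 kN/m; (Lr or R) → Lr = 14.69 kN/m.
1. 1.0(36.50) + 1.0(32.14) + 0.6(14.69) = 36.50 + 32.14 + 8.81 = 77.45
2. 0.7(36.50) - 0.6(22.20) = 25.55 - 13.32 = 12.23
3. 1.0(36.50) = 36.50
4. 0.6(36.50) - 1.0(8.47) = 21.90 - 8.47 = 13.43
5. 1.0(36.50) + 1.0(8.28) + 0.75(22.20) = 36.50 + 8.28 + 16.65 = 61.43
6. 1.0(36.50) + 0.6(22.20) + 0.75(32.14) = 36.50 + 13.32 + 24.11 = 73.93
7. 1.0(36.50) + 0.7(8.47) + 0.75(14.69) = 36.50 + 5.93 + 11.02 = 53.45
The controlling combination is 1, giving 77.45 kN/m.

77.45 kN/m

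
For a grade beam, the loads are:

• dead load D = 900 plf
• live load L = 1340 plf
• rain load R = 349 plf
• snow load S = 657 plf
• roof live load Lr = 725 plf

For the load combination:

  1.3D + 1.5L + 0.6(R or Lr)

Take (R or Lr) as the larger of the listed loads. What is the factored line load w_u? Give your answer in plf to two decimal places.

(R or Lr) → Lr = 725 plf.
1.3(900) + 1.5(1340) + 0.6(725) = 3615.00
w_u = 3615.00 plf.

3615.00 plf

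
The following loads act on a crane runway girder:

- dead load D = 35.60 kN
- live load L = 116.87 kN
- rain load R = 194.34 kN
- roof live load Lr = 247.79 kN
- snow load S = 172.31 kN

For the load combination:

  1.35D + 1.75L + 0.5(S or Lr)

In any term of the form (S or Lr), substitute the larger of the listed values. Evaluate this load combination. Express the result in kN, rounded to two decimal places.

376.48 kN

(S or Lr) → Lr = 247.79 kN.
1.35(35.60) + 1.75(116.87) + 0.5(247.79) = 48.06 + 204.52 + 123.90 = 376.48
N_u = 376.48 kN.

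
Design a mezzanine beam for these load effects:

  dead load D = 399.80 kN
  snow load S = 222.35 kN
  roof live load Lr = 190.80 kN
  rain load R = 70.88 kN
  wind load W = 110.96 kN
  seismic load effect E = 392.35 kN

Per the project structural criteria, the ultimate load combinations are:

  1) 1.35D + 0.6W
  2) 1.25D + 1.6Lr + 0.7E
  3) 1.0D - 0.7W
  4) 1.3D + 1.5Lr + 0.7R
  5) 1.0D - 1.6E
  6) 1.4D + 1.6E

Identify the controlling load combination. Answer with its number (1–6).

Combination 6

1) 1.35(399.80) + 0.6(110.96) = 606.31
2) 1.25(399.80) + 1.6(190.80) + 0.7(392.35) = 1079.68
3) 1.0(399.80) - 0.7(110.96) = 322.13
4) 1.3(399.80) + 1.5(190.80) + 0.7(70.88) = 855.56
5) 1.0(399.80) - 1.6(392.35) = -227.96
6) 1.4(399.80) + 1.6(392.35) = 1187.48
The largest value is 1187.48 kN from combination 6.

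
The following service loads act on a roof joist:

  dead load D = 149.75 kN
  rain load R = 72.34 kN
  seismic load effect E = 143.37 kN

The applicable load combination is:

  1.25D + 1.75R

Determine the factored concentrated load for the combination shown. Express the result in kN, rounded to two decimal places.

1.25(149.75) + 1.75(72.34) = 313.78
P_u = 313.78 kN.

313.78 kN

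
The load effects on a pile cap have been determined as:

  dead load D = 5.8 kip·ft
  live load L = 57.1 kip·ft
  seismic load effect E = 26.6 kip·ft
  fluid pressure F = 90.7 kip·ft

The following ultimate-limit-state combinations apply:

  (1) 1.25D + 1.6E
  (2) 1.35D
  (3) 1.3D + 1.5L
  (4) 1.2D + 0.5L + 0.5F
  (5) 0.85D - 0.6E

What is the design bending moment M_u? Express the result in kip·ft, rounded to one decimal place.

(1) 1.25(5.8) + 1.6(26.6) = 49.8
(2) 1.35(5.8) = 7.8
(3) 1.3(5.8) + 1.5(57.1) = 93.2
(4) 1.2(5.8) + 0.5(57.1) + 0.5(90.7) = 80.9
(5) 0.85(5.8) - 0.6(26.6) = -11.0
The controlling combination is 3, giving 93.2 kip·ft.

93.2 kip·ft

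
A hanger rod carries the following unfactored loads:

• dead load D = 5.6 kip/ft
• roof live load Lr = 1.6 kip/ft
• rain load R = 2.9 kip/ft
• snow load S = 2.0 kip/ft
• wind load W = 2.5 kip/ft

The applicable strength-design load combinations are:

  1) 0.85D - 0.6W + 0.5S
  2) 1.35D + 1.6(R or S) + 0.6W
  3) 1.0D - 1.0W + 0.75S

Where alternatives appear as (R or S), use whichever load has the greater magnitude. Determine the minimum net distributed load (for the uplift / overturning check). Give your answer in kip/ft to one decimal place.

4.3 kip/ft

(R or S) → R = 2.9 kip/ft.
1) 0.85(5.6) - 0.6(2.5) + 0.5(2.0) = 4.8 - 1.5 + 1.0 = 4.3
2) 1.35(5.6) + 1.6(2.9) + 0.6(2.5) = 7.6 + 4.6 + 1.5 = 13.7
3) 1.0(5.6) - 1.0(2.5) + 0.75(2.0) = 5.6 - 2.5 + 1.5 = 4.6
Combination 1 gives the minimum: 4.3 kip/ft.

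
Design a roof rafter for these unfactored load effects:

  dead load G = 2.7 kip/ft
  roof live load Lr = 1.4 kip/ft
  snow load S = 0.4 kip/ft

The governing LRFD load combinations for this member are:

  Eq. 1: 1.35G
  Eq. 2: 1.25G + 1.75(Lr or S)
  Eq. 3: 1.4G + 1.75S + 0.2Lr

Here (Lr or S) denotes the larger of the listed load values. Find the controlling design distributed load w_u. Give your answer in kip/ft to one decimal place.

(Lr or S) → Lr = 1.4 kip/ft.
Eq. 1: 1.35(2.7) = 3.6
Eq. 2: 1.25(2.7) + 1.75(1.4) = 5.8
Eq. 3: 1.4(2.7) + 1.75(0.4) + 0.2(1.4) = 3.8 + 0.7 + 0.3 = 4.8
Combination 2 governs: w_u = 5.8 kip/ft.

5.8 kip/ft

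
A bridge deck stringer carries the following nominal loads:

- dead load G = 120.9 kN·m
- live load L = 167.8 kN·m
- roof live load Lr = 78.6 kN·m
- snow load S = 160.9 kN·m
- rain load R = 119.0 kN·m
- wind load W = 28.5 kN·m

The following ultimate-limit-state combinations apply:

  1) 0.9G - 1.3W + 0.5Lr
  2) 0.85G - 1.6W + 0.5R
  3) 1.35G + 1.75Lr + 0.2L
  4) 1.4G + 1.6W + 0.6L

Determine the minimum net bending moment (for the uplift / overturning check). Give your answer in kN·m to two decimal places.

1) 0.9(120.9) - 1.3(28.5) + 0.5(78.6) = 108.81 - 37.05 + 39.30 = 111.06
2) 0.85(120.9) - 1.6(28.5) + 0.5(119.0) = 102.77 - 45.60 + 59.50 = 116.67
3) 1.35(120.9) + 1.75(78.6) + 0.2(167.8) = 163.22 + 137.55 + 33.56 = 334.33
4) 1.4(120.9) + 1.6(28.5) + 0.6(167.8) = 169.26 + 45.60 + 100.68 = 315.54
Combination 1 gives the minimum: 111.06 kN·m.

111.06 kN·m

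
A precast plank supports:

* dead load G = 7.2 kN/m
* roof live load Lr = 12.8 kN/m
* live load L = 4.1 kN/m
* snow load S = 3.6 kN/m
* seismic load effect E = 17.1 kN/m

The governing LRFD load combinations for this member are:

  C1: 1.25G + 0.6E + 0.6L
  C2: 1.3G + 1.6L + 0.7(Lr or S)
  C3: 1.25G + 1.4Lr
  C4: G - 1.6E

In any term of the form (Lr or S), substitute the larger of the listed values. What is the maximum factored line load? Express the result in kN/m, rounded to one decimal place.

(Lr or S) → Lr = 12.8 kN/m.
C1: 1.25(7.2) + 0.6(17.1) + 0.6(4.1) = 21.7
C2: 1.3(7.2) + 1.6(4.1) + 0.7(12.8) = 24.9
C3: 1.25(7.2) + 1.4(12.8) = 9.0 + 17.9 = 26.9
C4: 1.0(7.2) - 1.6(17.1) = 7.2 - 27.4 = -20.2
Maximum is from combination 3.

26.9 kN/m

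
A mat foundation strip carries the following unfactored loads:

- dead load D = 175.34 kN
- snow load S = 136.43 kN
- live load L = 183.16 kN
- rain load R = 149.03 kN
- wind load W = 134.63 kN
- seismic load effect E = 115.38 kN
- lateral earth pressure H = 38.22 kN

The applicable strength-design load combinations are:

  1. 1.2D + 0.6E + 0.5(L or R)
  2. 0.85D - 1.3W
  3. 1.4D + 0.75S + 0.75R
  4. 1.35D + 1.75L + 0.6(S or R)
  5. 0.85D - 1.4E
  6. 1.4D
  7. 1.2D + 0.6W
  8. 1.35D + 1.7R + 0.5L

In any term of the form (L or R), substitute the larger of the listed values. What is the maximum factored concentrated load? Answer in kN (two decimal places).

(L or R) → L = 183.16 kN; (S or R) → R = 149.03 kN.
1. 1.2(175.34) + 0.6(115.38) + 0.5(183.16) = 210.41 + 69.23 + 91.58 = 371.22
2. 0.85(175.34) - 1.3(134.63) = 149.04 - 175.02 = -25.98
3. 1.4(175.34) + 0.75(136.43) + 0.75(149.03) = 245.48 + 102.32 + 111.77 = 459.57
4. 1.35(175.34) + 1.75(183.16) + 0.6(149.03) = 236.71 + 320.53 + 89.42 = 646.66
5. 0.85(175.34) - 1.4(115.38) = 149.04 - 161.53 = -12.49
6. 1.4(175.34) = 245.48
7. 1.2(175.34) + 0.6(134.63) = 210.41 + 80.78 = 291.19
8. 1.35(175.34) + 1.7(149.03) + 0.5(183.16) = 236.71 + 253.35 + 91.58 = 581.64
The controlling combination is 4, giving 646.66 kN.

646.66 kN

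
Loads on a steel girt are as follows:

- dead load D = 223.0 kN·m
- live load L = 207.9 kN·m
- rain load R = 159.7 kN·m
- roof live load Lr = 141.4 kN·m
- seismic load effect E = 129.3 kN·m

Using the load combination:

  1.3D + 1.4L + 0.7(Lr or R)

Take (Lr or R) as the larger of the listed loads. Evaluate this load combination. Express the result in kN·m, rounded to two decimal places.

(Lr or R) → R = 159.7 kN·m.
1.3(223.0) + 1.4(207.9) + 0.7(159.7) = 289.90 + 291.06 + 111.79 = 692.75
M_u = 692.75 kN·m.

692.75 kN·m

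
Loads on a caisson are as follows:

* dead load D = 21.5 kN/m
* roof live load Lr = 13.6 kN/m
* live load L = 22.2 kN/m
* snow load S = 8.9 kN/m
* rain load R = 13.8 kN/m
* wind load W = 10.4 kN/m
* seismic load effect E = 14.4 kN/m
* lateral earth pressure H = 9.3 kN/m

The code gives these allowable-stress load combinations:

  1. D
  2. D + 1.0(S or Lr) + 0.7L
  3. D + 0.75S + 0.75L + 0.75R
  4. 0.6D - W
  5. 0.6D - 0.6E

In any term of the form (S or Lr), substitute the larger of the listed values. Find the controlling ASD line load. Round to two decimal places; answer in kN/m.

(S or Lr) → Lr = 13.6 kN/m.
1. 1.0(21.5) = 21.50
2. 1.0(21.5) + 1.0(13.6) + 0.7(22.2) = 50.64
3. 1.0(21.5) + 0.75(8.9) + 0.75(22.2) + 0.75(13.8) = 55.18
4. 0.6(21.5) - 1.0(10.4) = 2.50
5. 0.6(21.5) - 0.6(14.4) = 4.26
The controlling combination is 3, giving 55.18 kN/m.

55.18 kN/m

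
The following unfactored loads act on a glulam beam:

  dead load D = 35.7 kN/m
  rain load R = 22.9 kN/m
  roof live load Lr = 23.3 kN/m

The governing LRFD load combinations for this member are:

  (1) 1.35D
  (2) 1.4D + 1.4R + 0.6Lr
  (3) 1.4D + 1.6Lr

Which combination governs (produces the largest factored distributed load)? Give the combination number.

Combination 2

(1) 1.35(35.7) = 48.20
(2) 1.4(35.7) + 1.4(22.9) + 0.6(23.3) = 49.98 + 32.06 + 13.98 = 96.02
(3) 1.4(35.7) + 1.6(23.3) = 49.98 + 37.28 = 87.26
The largest value is 96.02 kN/m from combination 2.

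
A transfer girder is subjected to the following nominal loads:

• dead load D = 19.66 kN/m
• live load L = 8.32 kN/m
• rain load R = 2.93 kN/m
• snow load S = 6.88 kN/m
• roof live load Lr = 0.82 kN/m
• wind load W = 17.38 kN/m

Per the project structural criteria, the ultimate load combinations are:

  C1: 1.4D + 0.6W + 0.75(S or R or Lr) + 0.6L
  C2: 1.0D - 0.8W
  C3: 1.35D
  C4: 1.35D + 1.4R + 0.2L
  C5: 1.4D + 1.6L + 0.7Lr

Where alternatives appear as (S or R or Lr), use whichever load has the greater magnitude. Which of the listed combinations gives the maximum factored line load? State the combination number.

Combination 1

(S or R or Lr) → S = 6.88 kN/m.
C1: 1.4(19.66) + 0.6(17.38) + 0.75(6.88) + 0.6(8.32) = 27.52 + 10.43 + 5.16 + 4.99 = 48.10
C2: 1.0(19.66) - 0.8(17.38) = 19.66 - 13.90 = 5.76
C3: 1.35(19.66) = 26.54
C4: 1.35(19.66) + 1.4(2.93) + 0.2(8.32) = 32.31
C5: 1.4(19.66) + 1.6(8.32) + 0.7(0.82) = 41.41
The largest value is 48.10 kN/m from combination 1.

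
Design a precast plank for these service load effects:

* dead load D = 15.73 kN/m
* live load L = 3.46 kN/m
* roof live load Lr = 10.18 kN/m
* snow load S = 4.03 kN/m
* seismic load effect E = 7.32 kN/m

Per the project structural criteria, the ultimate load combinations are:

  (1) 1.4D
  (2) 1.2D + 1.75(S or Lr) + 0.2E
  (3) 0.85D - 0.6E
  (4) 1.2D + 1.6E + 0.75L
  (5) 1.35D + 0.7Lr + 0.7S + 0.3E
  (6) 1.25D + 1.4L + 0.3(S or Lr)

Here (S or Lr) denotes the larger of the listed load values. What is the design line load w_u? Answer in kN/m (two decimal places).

(S or Lr) → Lr = 10.18 kN/m.
(1) 1.4(15.73) = 22.02
(2) 1.2(15.73) + 1.75(10.18) + 0.2(7.32) = 18.88 + 17.82 + 1.46 = 38.16
(3) 0.85(15.73) - 0.6(7.32) = 13.37 - 4.39 = 8.98
(4) 1.2(15.73) + 1.6(7.32) + 0.75(3.46) = 33.18
(5) 1.35(15.73) + 0.7(10.18) + 0.7(4.03) + 0.3(7.32) = 33.38
(6) 1.25(15.73) + 1.4(3.46) + 0.3(10.18) = 27.56
Combination 2 governs: w_u = 38.16 kN/m.

38.16 kN/m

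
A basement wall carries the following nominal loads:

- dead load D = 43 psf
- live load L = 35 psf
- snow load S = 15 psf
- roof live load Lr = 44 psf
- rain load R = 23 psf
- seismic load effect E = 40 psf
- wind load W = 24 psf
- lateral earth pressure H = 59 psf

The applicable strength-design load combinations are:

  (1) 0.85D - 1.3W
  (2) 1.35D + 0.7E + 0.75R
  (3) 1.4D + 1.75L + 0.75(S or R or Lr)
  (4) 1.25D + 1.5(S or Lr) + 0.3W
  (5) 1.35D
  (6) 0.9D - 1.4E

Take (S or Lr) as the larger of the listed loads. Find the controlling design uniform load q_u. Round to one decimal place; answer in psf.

(S or R or Lr) → Lr = 44 psf; (S or Lr) → Lr = 44 psf.
(1) 0.85(43) - 1.3(24) = 36.6 - 31.2 = 5.4
(2) 1.35(43) + 0.7(40) + 0.75(23) = 103.3
(3) 1.4(43) + 1.75(35) + 0.75(44) = 60.2 + 61.3 + 33.0 = 154.5
(4) 1.25(43) + 1.5(44) + 0.3(24) = 53.8 + 66.0 + 7.2 = 127.0
(5) 1.35(43) = 58.1
(6) 0.9(43) - 1.4(40) = 38.7 - 56.0 = -17.3
The controlling combination is 3, giving 154.5 psf.

154.5 psf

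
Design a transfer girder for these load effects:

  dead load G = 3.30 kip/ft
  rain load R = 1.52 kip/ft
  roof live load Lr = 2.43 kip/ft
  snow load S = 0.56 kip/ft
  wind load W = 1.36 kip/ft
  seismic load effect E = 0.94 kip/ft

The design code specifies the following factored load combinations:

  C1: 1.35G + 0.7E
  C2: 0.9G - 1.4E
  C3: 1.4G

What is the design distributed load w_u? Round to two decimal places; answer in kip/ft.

C1: 1.35(3.30) + 0.7(0.94) = 5.11
C2: 0.9(3.30) - 1.4(0.94) = 2.97 - 1.32 = 1.65
C3: 1.4(3.30) = 4.62
Maximum is from combination 1.

5.11 kip/ft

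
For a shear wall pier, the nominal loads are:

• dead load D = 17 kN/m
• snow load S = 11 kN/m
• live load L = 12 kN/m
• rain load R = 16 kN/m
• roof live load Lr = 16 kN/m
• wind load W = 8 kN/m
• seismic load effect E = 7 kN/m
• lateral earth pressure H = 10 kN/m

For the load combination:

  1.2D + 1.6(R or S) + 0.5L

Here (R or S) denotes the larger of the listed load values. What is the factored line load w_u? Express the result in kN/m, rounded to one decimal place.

(R or S) → R = 16 kN/m.
1.2(17) + 1.6(16) + 0.5(12) = 20.4 + 25.6 + 6.0 = 52.0
w_u = 52.0 kN/m.

52.0 kN/m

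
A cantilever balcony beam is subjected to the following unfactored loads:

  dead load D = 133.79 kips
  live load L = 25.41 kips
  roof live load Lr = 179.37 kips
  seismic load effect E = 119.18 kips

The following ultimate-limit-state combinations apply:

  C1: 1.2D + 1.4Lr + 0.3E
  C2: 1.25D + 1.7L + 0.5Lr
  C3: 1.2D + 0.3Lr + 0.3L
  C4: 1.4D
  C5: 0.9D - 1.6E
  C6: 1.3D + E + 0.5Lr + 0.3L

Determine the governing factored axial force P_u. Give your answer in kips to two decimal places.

447.42 kips

C1: 1.2(133.79) + 1.4(179.37) + 0.3(119.18) = 160.55 + 251.12 + 35.75 = 447.42
C2: 1.25(133.79) + 1.7(25.41) + 0.5(179.37) = 300.12
C3: 1.2(133.79) + 0.3(179.37) + 0.3(25.41) = 160.55 + 53.81 + 7.62 = 221.98
C4: 1.4(133.79) = 187.31
C5: 0.9(133.79) - 1.6(119.18) = 120.41 - 190.69 = -70.28
C6: 1.3(133.79) + 1.0(119.18) + 0.5(179.37) + 0.3(25.41) = 173.93 + 119.18 + 89.69 + 7.62 = 390.42
Maximum is from combination 1.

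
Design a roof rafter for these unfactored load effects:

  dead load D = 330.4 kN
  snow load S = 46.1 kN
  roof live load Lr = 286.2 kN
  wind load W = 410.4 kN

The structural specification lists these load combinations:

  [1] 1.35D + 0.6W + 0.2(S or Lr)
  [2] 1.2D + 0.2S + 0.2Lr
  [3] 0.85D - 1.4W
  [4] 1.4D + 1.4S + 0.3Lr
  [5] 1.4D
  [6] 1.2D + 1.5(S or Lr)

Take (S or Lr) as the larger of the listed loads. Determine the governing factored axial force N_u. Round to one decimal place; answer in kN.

825.8 kN

(S or Lr) → Lr = 286.2 kN.
[1] 1.35(330.4) + 0.6(410.4) + 0.2(286.2) = 749.5
[2] 1.2(330.4) + 0.2(46.1) + 0.2(286.2) = 396.5 + 9.2 + 57.2 = 462.9
[3] 0.85(330.4) - 1.4(410.4) = -293.7
[4] 1.4(330.4) + 1.4(46.1) + 0.3(286.2) = 462.6 + 64.5 + 85.9 = 613.0
[5] 1.4(330.4) = 462.6
[6] 1.2(330.4) + 1.5(286.2) = 396.5 + 429.3 = 825.8
Combination 6 governs: N_u = 825.8 kN.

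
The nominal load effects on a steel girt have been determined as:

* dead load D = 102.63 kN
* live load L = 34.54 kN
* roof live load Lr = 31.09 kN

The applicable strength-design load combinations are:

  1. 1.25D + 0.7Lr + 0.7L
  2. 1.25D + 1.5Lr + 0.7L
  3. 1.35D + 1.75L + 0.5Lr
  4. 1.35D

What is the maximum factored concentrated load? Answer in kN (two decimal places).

1. 1.25(102.63) + 0.7(31.09) + 0.7(34.54) = 174.23
2. 1.25(102.63) + 1.5(31.09) + 0.7(34.54) = 199.10
3. 1.35(102.63) + 1.75(34.54) + 0.5(31.09) = 214.54
4. 1.35(102.63) = 138.55
Maximum is from combination 3.

214.54 kN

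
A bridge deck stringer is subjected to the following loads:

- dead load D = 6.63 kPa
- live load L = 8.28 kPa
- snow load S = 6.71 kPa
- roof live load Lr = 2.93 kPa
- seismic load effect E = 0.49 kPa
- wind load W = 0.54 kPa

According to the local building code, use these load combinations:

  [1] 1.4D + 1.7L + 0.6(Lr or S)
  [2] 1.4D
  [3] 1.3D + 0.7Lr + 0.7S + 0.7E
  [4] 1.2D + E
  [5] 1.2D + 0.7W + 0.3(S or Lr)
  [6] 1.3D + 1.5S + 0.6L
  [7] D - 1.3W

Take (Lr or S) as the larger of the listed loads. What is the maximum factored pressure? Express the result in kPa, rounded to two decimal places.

27.38 kPa

(Lr or S) → S = 6.71 kPa; (S or Lr) → S = 6.71 kPa.
[1] 1.4(6.63) + 1.7(8.28) + 0.6(6.71) = 27.38
[2] 1.4(6.63) = 9.28
[3] 1.3(6.63) + 0.7(2.93) + 0.7(6.71) + 0.7(0.49) = 15.71
[4] 1.2(6.63) + 1.0(0.49) = 8.45
[5] 1.2(6.63) + 0.7(0.54) + 0.3(6.71) = 10.35
[6] 1.3(6.63) + 1.5(6.71) + 0.6(8.28) = 23.65
[7] 1.0(6.63) - 1.3(0.54) = 5.93
The controlling combination is 1, giving 27.38 kPa.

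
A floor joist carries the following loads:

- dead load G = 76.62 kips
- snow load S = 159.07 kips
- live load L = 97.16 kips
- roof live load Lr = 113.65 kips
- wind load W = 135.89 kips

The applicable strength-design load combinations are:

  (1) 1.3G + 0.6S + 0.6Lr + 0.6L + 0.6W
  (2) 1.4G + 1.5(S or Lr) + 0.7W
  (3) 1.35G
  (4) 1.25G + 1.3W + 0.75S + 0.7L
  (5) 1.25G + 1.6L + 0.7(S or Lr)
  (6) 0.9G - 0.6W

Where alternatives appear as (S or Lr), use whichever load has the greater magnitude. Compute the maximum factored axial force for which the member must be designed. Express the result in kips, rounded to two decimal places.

(S or Lr) → S = 159.07 kips.
(1) 1.3(76.62) + 0.6(159.07) + 0.6(113.65) + 0.6(97.16) + 0.6(135.89) = 99.61 + 95.44 + 68.19 + 58.30 + 81.53 = 403.07
(2) 1.4(76.62) + 1.5(159.07) + 0.7(135.89) = 107.27 + 238.61 + 95.12 = 441.00
(3) 1.35(76.62) = 103.44
(4) 1.25(76.62) + 1.3(135.89) + 0.75(159.07) + 0.7(97.16) = 95.78 + 176.66 + 119.30 + 68.01 = 459.75
(5) 1.25(76.62) + 1.6(97.16) + 0.7(159.07) = 362.58
(6) 0.9(76.62) - 0.6(135.89) = -12.58
The controlling combination is 4, giving 459.75 kips.

459.75 kips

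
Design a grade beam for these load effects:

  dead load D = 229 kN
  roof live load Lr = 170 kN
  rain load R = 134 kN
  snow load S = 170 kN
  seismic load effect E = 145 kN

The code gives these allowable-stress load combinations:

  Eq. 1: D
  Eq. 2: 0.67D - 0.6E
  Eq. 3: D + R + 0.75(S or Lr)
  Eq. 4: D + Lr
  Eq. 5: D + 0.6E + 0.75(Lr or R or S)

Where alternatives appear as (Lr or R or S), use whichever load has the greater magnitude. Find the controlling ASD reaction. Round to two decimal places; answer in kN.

490.50 kN

(S or Lr) → S = 170 kN; (Lr or R or S) → Lr = 170 kN.
Eq. 1: 1.0(229) = 229.00
Eq. 2: 0.67(229) - 0.6(145) = 66.43
Eq. 3: 1.0(229) + 1.0(134) + 0.75(170) = 490.50
Eq. 4: 1.0(229) + 1.0(170) = 399.00
Eq. 5: 1.0(229) + 0.6(145) + 0.75(170) = 443.50
Maximum is from combination 3.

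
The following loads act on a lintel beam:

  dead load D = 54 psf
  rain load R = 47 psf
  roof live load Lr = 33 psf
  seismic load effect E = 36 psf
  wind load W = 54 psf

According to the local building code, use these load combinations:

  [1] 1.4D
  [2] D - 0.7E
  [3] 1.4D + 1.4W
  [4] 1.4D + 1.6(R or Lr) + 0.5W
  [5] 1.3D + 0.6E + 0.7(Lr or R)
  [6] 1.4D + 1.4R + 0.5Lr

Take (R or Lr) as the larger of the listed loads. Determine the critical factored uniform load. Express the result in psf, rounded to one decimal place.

(R or Lr) → R = 47 psf; (Lr or R) → R = 47 psf.
[1] 1.4(54) = 75.6
[2] 1.0(54) - 0.7(36) = 54.0 - 25.2 = 28.8
[3] 1.4(54) + 1.4(54) = 75.6 + 75.6 = 151.2
[4] 1.4(54) + 1.6(47) + 0.5(54) = 75.6 + 75.2 + 27.0 = 177.8
[5] 1.3(54) + 0.6(36) + 0.7(47) = 70.2 + 21.6 + 32.9 = 124.7
[6] 1.4(54) + 1.4(47) + 0.5(33) = 75.6 + 65.8 + 16.5 = 157.9
Combination 4 governs: q_u = 177.8 psf.

177.8 psf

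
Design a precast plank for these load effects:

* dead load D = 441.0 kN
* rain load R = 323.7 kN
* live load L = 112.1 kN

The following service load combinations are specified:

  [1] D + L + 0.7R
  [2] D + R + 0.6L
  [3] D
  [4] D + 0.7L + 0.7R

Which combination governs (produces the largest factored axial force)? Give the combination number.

Combination 2

[1] 1.0(441.0) + 1.0(112.1) + 0.7(323.7) = 441.0 + 112.1 + 226.6 = 779.7
[2] 1.0(441.0) + 1.0(323.7) + 0.6(112.1) = 441.0 + 323.7 + 67.3 = 832.0
[3] 1.0(441.0) = 441.0
[4] 1.0(441.0) + 0.7(112.1) + 0.7(323.7) = 441.0 + 78.5 + 226.6 = 746.1
The largest value is 832.0 kN from combination 2.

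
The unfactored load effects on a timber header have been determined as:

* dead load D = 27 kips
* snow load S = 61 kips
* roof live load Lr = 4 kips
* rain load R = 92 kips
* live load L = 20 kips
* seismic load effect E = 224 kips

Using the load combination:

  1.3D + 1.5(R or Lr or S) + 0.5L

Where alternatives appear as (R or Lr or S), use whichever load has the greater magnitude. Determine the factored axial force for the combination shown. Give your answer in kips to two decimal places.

(R or Lr or S) → R = 92 kips.
1.3(27) + 1.5(92) + 0.5(20) = 35.10 + 138.00 + 10.00 = 183.10
P_u = 183.10 kips.

183.10 kips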